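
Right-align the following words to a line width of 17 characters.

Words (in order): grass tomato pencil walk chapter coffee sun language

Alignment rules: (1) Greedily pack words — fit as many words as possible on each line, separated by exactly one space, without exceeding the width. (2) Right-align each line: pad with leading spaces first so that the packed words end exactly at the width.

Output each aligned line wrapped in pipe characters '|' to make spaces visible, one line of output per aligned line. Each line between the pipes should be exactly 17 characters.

Answer: |     grass tomato|
|      pencil walk|
|   chapter coffee|
|     sun language|

Derivation:
Line 1: ['grass', 'tomato'] (min_width=12, slack=5)
Line 2: ['pencil', 'walk'] (min_width=11, slack=6)
Line 3: ['chapter', 'coffee'] (min_width=14, slack=3)
Line 4: ['sun', 'language'] (min_width=12, slack=5)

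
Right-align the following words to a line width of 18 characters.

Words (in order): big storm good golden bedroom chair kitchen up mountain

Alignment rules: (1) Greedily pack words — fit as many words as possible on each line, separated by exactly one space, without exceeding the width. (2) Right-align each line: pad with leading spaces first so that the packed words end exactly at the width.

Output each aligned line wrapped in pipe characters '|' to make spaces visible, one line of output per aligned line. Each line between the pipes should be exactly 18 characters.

Line 1: ['big', 'storm', 'good'] (min_width=14, slack=4)
Line 2: ['golden', 'bedroom'] (min_width=14, slack=4)
Line 3: ['chair', 'kitchen', 'up'] (min_width=16, slack=2)
Line 4: ['mountain'] (min_width=8, slack=10)

Answer: |    big storm good|
|    golden bedroom|
|  chair kitchen up|
|          mountain|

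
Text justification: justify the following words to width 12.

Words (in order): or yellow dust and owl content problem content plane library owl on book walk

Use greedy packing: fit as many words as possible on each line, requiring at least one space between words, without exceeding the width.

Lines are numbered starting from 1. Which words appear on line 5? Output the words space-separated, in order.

Answer: content

Derivation:
Line 1: ['or', 'yellow'] (min_width=9, slack=3)
Line 2: ['dust', 'and', 'owl'] (min_width=12, slack=0)
Line 3: ['content'] (min_width=7, slack=5)
Line 4: ['problem'] (min_width=7, slack=5)
Line 5: ['content'] (min_width=7, slack=5)
Line 6: ['plane'] (min_width=5, slack=7)
Line 7: ['library', 'owl'] (min_width=11, slack=1)
Line 8: ['on', 'book', 'walk'] (min_width=12, slack=0)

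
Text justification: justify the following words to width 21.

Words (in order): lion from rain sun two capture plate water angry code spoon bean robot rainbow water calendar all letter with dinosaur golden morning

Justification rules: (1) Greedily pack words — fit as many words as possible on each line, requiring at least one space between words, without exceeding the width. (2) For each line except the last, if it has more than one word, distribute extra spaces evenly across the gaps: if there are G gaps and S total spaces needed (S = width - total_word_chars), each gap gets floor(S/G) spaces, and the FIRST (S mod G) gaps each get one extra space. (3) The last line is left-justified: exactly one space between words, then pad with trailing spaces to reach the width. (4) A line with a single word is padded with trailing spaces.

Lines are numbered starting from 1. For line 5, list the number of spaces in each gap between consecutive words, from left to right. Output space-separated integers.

Answer: 9

Derivation:
Line 1: ['lion', 'from', 'rain', 'sun'] (min_width=18, slack=3)
Line 2: ['two', 'capture', 'plate'] (min_width=17, slack=4)
Line 3: ['water', 'angry', 'code'] (min_width=16, slack=5)
Line 4: ['spoon', 'bean', 'robot'] (min_width=16, slack=5)
Line 5: ['rainbow', 'water'] (min_width=13, slack=8)
Line 6: ['calendar', 'all', 'letter'] (min_width=19, slack=2)
Line 7: ['with', 'dinosaur', 'golden'] (min_width=20, slack=1)
Line 8: ['morning'] (min_width=7, slack=14)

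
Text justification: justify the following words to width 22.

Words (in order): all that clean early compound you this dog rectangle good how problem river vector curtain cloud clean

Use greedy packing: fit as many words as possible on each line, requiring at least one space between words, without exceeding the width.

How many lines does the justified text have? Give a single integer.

Answer: 5

Derivation:
Line 1: ['all', 'that', 'clean', 'early'] (min_width=20, slack=2)
Line 2: ['compound', 'you', 'this', 'dog'] (min_width=21, slack=1)
Line 3: ['rectangle', 'good', 'how'] (min_width=18, slack=4)
Line 4: ['problem', 'river', 'vector'] (min_width=20, slack=2)
Line 5: ['curtain', 'cloud', 'clean'] (min_width=19, slack=3)
Total lines: 5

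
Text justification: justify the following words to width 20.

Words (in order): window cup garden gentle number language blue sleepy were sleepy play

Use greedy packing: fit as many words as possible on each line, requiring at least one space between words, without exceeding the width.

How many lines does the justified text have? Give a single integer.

Answer: 4

Derivation:
Line 1: ['window', 'cup', 'garden'] (min_width=17, slack=3)
Line 2: ['gentle', 'number'] (min_width=13, slack=7)
Line 3: ['language', 'blue', 'sleepy'] (min_width=20, slack=0)
Line 4: ['were', 'sleepy', 'play'] (min_width=16, slack=4)
Total lines: 4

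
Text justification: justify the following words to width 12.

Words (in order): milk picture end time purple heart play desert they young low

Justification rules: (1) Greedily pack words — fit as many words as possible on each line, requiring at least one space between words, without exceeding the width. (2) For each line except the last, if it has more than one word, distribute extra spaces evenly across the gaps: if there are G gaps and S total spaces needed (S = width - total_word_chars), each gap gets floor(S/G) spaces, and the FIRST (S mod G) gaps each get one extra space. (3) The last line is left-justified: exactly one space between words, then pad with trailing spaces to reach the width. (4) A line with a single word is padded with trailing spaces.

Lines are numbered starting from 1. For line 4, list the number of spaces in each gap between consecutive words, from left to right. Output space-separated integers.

Answer: 2

Derivation:
Line 1: ['milk', 'picture'] (min_width=12, slack=0)
Line 2: ['end', 'time'] (min_width=8, slack=4)
Line 3: ['purple', 'heart'] (min_width=12, slack=0)
Line 4: ['play', 'desert'] (min_width=11, slack=1)
Line 5: ['they', 'young'] (min_width=10, slack=2)
Line 6: ['low'] (min_width=3, slack=9)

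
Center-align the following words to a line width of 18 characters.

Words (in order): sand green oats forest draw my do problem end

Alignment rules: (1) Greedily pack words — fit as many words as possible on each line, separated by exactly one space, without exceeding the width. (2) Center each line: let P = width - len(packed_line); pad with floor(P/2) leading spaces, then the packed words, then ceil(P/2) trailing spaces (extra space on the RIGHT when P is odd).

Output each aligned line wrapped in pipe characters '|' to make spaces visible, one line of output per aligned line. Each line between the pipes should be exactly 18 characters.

Line 1: ['sand', 'green', 'oats'] (min_width=15, slack=3)
Line 2: ['forest', 'draw', 'my', 'do'] (min_width=17, slack=1)
Line 3: ['problem', 'end'] (min_width=11, slack=7)

Answer: | sand green oats  |
|forest draw my do |
|   problem end    |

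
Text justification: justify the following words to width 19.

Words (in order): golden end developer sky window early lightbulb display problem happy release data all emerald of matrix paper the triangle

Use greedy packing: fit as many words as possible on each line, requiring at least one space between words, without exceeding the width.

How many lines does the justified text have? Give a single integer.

Line 1: ['golden', 'end'] (min_width=10, slack=9)
Line 2: ['developer', 'sky'] (min_width=13, slack=6)
Line 3: ['window', 'early'] (min_width=12, slack=7)
Line 4: ['lightbulb', 'display'] (min_width=17, slack=2)
Line 5: ['problem', 'happy'] (min_width=13, slack=6)
Line 6: ['release', 'data', 'all'] (min_width=16, slack=3)
Line 7: ['emerald', 'of', 'matrix'] (min_width=17, slack=2)
Line 8: ['paper', 'the', 'triangle'] (min_width=18, slack=1)
Total lines: 8

Answer: 8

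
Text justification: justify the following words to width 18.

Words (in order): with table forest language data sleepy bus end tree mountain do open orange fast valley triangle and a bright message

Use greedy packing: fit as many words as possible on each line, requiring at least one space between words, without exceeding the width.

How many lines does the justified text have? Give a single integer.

Answer: 8

Derivation:
Line 1: ['with', 'table', 'forest'] (min_width=17, slack=1)
Line 2: ['language', 'data'] (min_width=13, slack=5)
Line 3: ['sleepy', 'bus', 'end'] (min_width=14, slack=4)
Line 4: ['tree', 'mountain', 'do'] (min_width=16, slack=2)
Line 5: ['open', 'orange', 'fast'] (min_width=16, slack=2)
Line 6: ['valley', 'triangle'] (min_width=15, slack=3)
Line 7: ['and', 'a', 'bright'] (min_width=12, slack=6)
Line 8: ['message'] (min_width=7, slack=11)
Total lines: 8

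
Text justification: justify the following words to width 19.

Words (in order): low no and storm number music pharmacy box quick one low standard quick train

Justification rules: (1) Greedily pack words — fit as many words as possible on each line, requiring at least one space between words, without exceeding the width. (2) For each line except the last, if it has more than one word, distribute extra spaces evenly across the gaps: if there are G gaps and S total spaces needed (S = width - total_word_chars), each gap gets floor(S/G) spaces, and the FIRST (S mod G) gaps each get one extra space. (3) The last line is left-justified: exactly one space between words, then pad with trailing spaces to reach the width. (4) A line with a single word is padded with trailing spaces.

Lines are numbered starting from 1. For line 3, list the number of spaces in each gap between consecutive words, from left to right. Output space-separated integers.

Answer: 2 1

Derivation:
Line 1: ['low', 'no', 'and', 'storm'] (min_width=16, slack=3)
Line 2: ['number', 'music'] (min_width=12, slack=7)
Line 3: ['pharmacy', 'box', 'quick'] (min_width=18, slack=1)
Line 4: ['one', 'low', 'standard'] (min_width=16, slack=3)
Line 5: ['quick', 'train'] (min_width=11, slack=8)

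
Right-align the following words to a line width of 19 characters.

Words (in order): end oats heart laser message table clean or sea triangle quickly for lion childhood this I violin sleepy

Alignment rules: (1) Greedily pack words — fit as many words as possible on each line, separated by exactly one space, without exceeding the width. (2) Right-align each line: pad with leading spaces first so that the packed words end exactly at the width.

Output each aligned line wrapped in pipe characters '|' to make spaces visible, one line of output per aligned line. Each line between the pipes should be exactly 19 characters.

Line 1: ['end', 'oats', 'heart'] (min_width=14, slack=5)
Line 2: ['laser', 'message', 'table'] (min_width=19, slack=0)
Line 3: ['clean', 'or', 'sea'] (min_width=12, slack=7)
Line 4: ['triangle', 'quickly'] (min_width=16, slack=3)
Line 5: ['for', 'lion', 'childhood'] (min_width=18, slack=1)
Line 6: ['this', 'I', 'violin'] (min_width=13, slack=6)
Line 7: ['sleepy'] (min_width=6, slack=13)

Answer: |     end oats heart|
|laser message table|
|       clean or sea|
|   triangle quickly|
| for lion childhood|
|      this I violin|
|             sleepy|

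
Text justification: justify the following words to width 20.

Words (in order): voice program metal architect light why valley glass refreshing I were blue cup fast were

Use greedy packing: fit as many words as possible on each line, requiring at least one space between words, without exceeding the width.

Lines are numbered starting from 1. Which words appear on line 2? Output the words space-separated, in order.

Line 1: ['voice', 'program', 'metal'] (min_width=19, slack=1)
Line 2: ['architect', 'light', 'why'] (min_width=19, slack=1)
Line 3: ['valley', 'glass'] (min_width=12, slack=8)
Line 4: ['refreshing', 'I', 'were'] (min_width=17, slack=3)
Line 5: ['blue', 'cup', 'fast', 'were'] (min_width=18, slack=2)

Answer: architect light why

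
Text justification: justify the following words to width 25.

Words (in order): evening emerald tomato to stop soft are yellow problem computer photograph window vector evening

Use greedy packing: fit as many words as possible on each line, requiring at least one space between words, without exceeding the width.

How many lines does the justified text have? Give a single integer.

Line 1: ['evening', 'emerald', 'tomato', 'to'] (min_width=25, slack=0)
Line 2: ['stop', 'soft', 'are', 'yellow'] (min_width=20, slack=5)
Line 3: ['problem', 'computer'] (min_width=16, slack=9)
Line 4: ['photograph', 'window', 'vector'] (min_width=24, slack=1)
Line 5: ['evening'] (min_width=7, slack=18)
Total lines: 5

Answer: 5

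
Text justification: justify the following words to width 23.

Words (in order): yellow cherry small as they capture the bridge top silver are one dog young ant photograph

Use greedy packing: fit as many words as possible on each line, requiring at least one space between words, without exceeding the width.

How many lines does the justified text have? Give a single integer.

Answer: 4

Derivation:
Line 1: ['yellow', 'cherry', 'small', 'as'] (min_width=22, slack=1)
Line 2: ['they', 'capture', 'the', 'bridge'] (min_width=23, slack=0)
Line 3: ['top', 'silver', 'are', 'one', 'dog'] (min_width=22, slack=1)
Line 4: ['young', 'ant', 'photograph'] (min_width=20, slack=3)
Total lines: 4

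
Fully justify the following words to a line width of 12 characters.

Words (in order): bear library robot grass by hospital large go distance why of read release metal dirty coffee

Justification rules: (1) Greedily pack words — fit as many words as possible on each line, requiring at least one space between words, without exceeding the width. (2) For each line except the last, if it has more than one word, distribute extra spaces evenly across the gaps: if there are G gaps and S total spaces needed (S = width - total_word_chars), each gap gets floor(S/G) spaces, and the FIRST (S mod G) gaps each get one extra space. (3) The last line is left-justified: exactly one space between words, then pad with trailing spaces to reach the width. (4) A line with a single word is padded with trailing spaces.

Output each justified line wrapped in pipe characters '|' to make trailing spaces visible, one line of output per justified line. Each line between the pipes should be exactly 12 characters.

Answer: |bear library|
|robot  grass|
|by  hospital|
|large     go|
|distance why|
|of      read|
|release     |
|metal  dirty|
|coffee      |

Derivation:
Line 1: ['bear', 'library'] (min_width=12, slack=0)
Line 2: ['robot', 'grass'] (min_width=11, slack=1)
Line 3: ['by', 'hospital'] (min_width=11, slack=1)
Line 4: ['large', 'go'] (min_width=8, slack=4)
Line 5: ['distance', 'why'] (min_width=12, slack=0)
Line 6: ['of', 'read'] (min_width=7, slack=5)
Line 7: ['release'] (min_width=7, slack=5)
Line 8: ['metal', 'dirty'] (min_width=11, slack=1)
Line 9: ['coffee'] (min_width=6, slack=6)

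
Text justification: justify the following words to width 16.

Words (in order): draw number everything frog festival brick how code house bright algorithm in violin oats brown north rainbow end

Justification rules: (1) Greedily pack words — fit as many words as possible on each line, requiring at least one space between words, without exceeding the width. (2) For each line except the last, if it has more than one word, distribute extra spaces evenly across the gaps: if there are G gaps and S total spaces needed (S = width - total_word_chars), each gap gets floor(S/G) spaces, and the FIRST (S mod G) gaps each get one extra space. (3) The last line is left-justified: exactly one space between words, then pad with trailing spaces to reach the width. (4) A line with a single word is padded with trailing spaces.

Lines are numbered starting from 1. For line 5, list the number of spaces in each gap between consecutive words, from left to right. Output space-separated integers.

Line 1: ['draw', 'number'] (min_width=11, slack=5)
Line 2: ['everything', 'frog'] (min_width=15, slack=1)
Line 3: ['festival', 'brick'] (min_width=14, slack=2)
Line 4: ['how', 'code', 'house'] (min_width=14, slack=2)
Line 5: ['bright', 'algorithm'] (min_width=16, slack=0)
Line 6: ['in', 'violin', 'oats'] (min_width=14, slack=2)
Line 7: ['brown', 'north'] (min_width=11, slack=5)
Line 8: ['rainbow', 'end'] (min_width=11, slack=5)

Answer: 1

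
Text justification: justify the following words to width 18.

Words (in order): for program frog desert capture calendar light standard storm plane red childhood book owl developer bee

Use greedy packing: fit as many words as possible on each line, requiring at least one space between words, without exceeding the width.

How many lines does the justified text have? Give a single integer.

Answer: 7

Derivation:
Line 1: ['for', 'program', 'frog'] (min_width=16, slack=2)
Line 2: ['desert', 'capture'] (min_width=14, slack=4)
Line 3: ['calendar', 'light'] (min_width=14, slack=4)
Line 4: ['standard', 'storm'] (min_width=14, slack=4)
Line 5: ['plane', 'red'] (min_width=9, slack=9)
Line 6: ['childhood', 'book', 'owl'] (min_width=18, slack=0)
Line 7: ['developer', 'bee'] (min_width=13, slack=5)
Total lines: 7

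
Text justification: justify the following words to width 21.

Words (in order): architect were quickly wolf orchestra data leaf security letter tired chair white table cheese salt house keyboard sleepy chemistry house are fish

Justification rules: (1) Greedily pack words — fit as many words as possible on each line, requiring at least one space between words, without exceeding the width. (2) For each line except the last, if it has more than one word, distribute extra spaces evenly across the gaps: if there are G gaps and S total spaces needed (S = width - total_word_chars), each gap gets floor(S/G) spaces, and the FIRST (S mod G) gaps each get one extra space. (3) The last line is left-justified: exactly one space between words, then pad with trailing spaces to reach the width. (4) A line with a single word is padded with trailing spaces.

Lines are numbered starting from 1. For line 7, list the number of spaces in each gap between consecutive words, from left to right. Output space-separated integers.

Line 1: ['architect', 'were'] (min_width=14, slack=7)
Line 2: ['quickly', 'wolf'] (min_width=12, slack=9)
Line 3: ['orchestra', 'data', 'leaf'] (min_width=19, slack=2)
Line 4: ['security', 'letter', 'tired'] (min_width=21, slack=0)
Line 5: ['chair', 'white', 'table'] (min_width=17, slack=4)
Line 6: ['cheese', 'salt', 'house'] (min_width=17, slack=4)
Line 7: ['keyboard', 'sleepy'] (min_width=15, slack=6)
Line 8: ['chemistry', 'house', 'are'] (min_width=19, slack=2)
Line 9: ['fish'] (min_width=4, slack=17)

Answer: 7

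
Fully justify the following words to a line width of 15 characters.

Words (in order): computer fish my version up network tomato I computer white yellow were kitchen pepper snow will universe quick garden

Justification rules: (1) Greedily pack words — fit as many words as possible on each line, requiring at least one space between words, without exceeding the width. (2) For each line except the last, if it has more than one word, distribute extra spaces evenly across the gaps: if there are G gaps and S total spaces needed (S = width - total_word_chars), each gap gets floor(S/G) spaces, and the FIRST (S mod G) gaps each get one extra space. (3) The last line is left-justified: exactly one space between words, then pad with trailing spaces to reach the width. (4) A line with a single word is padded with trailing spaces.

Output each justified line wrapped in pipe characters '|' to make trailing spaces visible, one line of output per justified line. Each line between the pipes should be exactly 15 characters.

Line 1: ['computer', 'fish'] (min_width=13, slack=2)
Line 2: ['my', 'version', 'up'] (min_width=13, slack=2)
Line 3: ['network', 'tomato'] (min_width=14, slack=1)
Line 4: ['I', 'computer'] (min_width=10, slack=5)
Line 5: ['white', 'yellow'] (min_width=12, slack=3)
Line 6: ['were', 'kitchen'] (min_width=12, slack=3)
Line 7: ['pepper', 'snow'] (min_width=11, slack=4)
Line 8: ['will', 'universe'] (min_width=13, slack=2)
Line 9: ['quick', 'garden'] (min_width=12, slack=3)

Answer: |computer   fish|
|my  version  up|
|network  tomato|
|I      computer|
|white    yellow|
|were    kitchen|
|pepper     snow|
|will   universe|
|quick garden   |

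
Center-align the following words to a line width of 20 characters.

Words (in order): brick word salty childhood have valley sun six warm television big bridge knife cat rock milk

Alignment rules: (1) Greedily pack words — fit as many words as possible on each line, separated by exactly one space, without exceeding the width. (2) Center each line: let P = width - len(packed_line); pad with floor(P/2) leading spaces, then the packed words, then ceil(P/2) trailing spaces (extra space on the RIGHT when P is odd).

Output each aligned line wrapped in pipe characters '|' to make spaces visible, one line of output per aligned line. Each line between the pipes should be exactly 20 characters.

Line 1: ['brick', 'word', 'salty'] (min_width=16, slack=4)
Line 2: ['childhood', 'have'] (min_width=14, slack=6)
Line 3: ['valley', 'sun', 'six', 'warm'] (min_width=19, slack=1)
Line 4: ['television', 'big'] (min_width=14, slack=6)
Line 5: ['bridge', 'knife', 'cat'] (min_width=16, slack=4)
Line 6: ['rock', 'milk'] (min_width=9, slack=11)

Answer: |  brick word salty  |
|   childhood have   |
|valley sun six warm |
|   television big   |
|  bridge knife cat  |
|     rock milk      |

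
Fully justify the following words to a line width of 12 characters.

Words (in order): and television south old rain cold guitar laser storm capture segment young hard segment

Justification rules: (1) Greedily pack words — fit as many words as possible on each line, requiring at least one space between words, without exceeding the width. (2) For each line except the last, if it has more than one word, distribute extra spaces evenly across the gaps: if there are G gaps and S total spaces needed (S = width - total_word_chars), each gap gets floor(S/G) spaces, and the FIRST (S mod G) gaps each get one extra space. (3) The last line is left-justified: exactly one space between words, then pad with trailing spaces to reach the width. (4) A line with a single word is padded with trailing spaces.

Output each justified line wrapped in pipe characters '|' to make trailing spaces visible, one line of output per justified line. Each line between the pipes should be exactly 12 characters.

Answer: |and         |
|television  |
|south    old|
|rain    cold|
|guitar laser|
|storm       |
|capture     |
|segment     |
|young   hard|
|segment     |

Derivation:
Line 1: ['and'] (min_width=3, slack=9)
Line 2: ['television'] (min_width=10, slack=2)
Line 3: ['south', 'old'] (min_width=9, slack=3)
Line 4: ['rain', 'cold'] (min_width=9, slack=3)
Line 5: ['guitar', 'laser'] (min_width=12, slack=0)
Line 6: ['storm'] (min_width=5, slack=7)
Line 7: ['capture'] (min_width=7, slack=5)
Line 8: ['segment'] (min_width=7, slack=5)
Line 9: ['young', 'hard'] (min_width=10, slack=2)
Line 10: ['segment'] (min_width=7, slack=5)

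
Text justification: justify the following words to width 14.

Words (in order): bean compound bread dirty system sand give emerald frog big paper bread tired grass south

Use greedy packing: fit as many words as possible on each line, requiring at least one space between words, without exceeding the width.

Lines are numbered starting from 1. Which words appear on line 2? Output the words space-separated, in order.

Answer: bread dirty

Derivation:
Line 1: ['bean', 'compound'] (min_width=13, slack=1)
Line 2: ['bread', 'dirty'] (min_width=11, slack=3)
Line 3: ['system', 'sand'] (min_width=11, slack=3)
Line 4: ['give', 'emerald'] (min_width=12, slack=2)
Line 5: ['frog', 'big', 'paper'] (min_width=14, slack=0)
Line 6: ['bread', 'tired'] (min_width=11, slack=3)
Line 7: ['grass', 'south'] (min_width=11, slack=3)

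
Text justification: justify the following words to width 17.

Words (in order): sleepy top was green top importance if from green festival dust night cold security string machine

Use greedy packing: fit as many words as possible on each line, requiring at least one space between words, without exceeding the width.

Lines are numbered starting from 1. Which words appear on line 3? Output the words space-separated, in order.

Line 1: ['sleepy', 'top', 'was'] (min_width=14, slack=3)
Line 2: ['green', 'top'] (min_width=9, slack=8)
Line 3: ['importance', 'if'] (min_width=13, slack=4)
Line 4: ['from', 'green'] (min_width=10, slack=7)
Line 5: ['festival', 'dust'] (min_width=13, slack=4)
Line 6: ['night', 'cold'] (min_width=10, slack=7)
Line 7: ['security', 'string'] (min_width=15, slack=2)
Line 8: ['machine'] (min_width=7, slack=10)

Answer: importance if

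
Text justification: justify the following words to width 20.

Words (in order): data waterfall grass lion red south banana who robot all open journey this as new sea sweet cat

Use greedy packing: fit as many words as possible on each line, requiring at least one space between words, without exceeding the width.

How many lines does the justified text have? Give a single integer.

Answer: 5

Derivation:
Line 1: ['data', 'waterfall', 'grass'] (min_width=20, slack=0)
Line 2: ['lion', 'red', 'south'] (min_width=14, slack=6)
Line 3: ['banana', 'who', 'robot', 'all'] (min_width=20, slack=0)
Line 4: ['open', 'journey', 'this', 'as'] (min_width=20, slack=0)
Line 5: ['new', 'sea', 'sweet', 'cat'] (min_width=17, slack=3)
Total lines: 5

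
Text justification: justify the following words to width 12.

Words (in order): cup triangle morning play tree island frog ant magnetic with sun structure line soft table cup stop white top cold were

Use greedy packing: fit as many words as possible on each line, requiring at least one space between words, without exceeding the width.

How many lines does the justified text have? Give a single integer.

Line 1: ['cup', 'triangle'] (min_width=12, slack=0)
Line 2: ['morning', 'play'] (min_width=12, slack=0)
Line 3: ['tree', 'island'] (min_width=11, slack=1)
Line 4: ['frog', 'ant'] (min_width=8, slack=4)
Line 5: ['magnetic'] (min_width=8, slack=4)
Line 6: ['with', 'sun'] (min_width=8, slack=4)
Line 7: ['structure'] (min_width=9, slack=3)
Line 8: ['line', 'soft'] (min_width=9, slack=3)
Line 9: ['table', 'cup'] (min_width=9, slack=3)
Line 10: ['stop', 'white'] (min_width=10, slack=2)
Line 11: ['top', 'cold'] (min_width=8, slack=4)
Line 12: ['were'] (min_width=4, slack=8)
Total lines: 12

Answer: 12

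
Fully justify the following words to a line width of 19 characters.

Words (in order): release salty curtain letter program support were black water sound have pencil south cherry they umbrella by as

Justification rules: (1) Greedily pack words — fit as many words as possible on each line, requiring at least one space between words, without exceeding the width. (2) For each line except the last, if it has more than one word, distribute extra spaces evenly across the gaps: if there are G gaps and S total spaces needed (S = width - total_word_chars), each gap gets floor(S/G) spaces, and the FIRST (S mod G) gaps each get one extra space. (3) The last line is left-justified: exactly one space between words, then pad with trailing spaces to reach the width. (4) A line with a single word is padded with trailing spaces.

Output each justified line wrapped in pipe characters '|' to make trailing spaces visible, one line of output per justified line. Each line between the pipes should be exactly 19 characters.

Line 1: ['release', 'salty'] (min_width=13, slack=6)
Line 2: ['curtain', 'letter'] (min_width=14, slack=5)
Line 3: ['program', 'support'] (min_width=15, slack=4)
Line 4: ['were', 'black', 'water'] (min_width=16, slack=3)
Line 5: ['sound', 'have', 'pencil'] (min_width=17, slack=2)
Line 6: ['south', 'cherry', 'they'] (min_width=17, slack=2)
Line 7: ['umbrella', 'by', 'as'] (min_width=14, slack=5)

Answer: |release       salty|
|curtain      letter|
|program     support|
|were   black  water|
|sound  have  pencil|
|south  cherry  they|
|umbrella by as     |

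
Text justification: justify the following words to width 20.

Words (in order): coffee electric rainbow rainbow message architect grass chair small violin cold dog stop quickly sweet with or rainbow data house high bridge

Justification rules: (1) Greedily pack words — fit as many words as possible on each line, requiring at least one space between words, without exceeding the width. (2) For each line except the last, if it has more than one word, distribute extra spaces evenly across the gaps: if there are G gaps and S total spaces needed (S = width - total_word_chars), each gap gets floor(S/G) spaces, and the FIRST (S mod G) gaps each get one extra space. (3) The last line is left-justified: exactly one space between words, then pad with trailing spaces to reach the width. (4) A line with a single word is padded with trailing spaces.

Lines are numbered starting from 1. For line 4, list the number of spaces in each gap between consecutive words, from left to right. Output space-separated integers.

Answer: 3 2

Derivation:
Line 1: ['coffee', 'electric'] (min_width=15, slack=5)
Line 2: ['rainbow', 'rainbow'] (min_width=15, slack=5)
Line 3: ['message', 'architect'] (min_width=17, slack=3)
Line 4: ['grass', 'chair', 'small'] (min_width=17, slack=3)
Line 5: ['violin', 'cold', 'dog', 'stop'] (min_width=20, slack=0)
Line 6: ['quickly', 'sweet', 'with'] (min_width=18, slack=2)
Line 7: ['or', 'rainbow', 'data'] (min_width=15, slack=5)
Line 8: ['house', 'high', 'bridge'] (min_width=17, slack=3)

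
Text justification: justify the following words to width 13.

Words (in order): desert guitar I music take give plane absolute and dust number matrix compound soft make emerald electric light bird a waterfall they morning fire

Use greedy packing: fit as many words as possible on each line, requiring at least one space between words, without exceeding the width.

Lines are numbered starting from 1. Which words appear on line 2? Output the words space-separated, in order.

Answer: I music take

Derivation:
Line 1: ['desert', 'guitar'] (min_width=13, slack=0)
Line 2: ['I', 'music', 'take'] (min_width=12, slack=1)
Line 3: ['give', 'plane'] (min_width=10, slack=3)
Line 4: ['absolute', 'and'] (min_width=12, slack=1)
Line 5: ['dust', 'number'] (min_width=11, slack=2)
Line 6: ['matrix'] (min_width=6, slack=7)
Line 7: ['compound', 'soft'] (min_width=13, slack=0)
Line 8: ['make', 'emerald'] (min_width=12, slack=1)
Line 9: ['electric'] (min_width=8, slack=5)
Line 10: ['light', 'bird', 'a'] (min_width=12, slack=1)
Line 11: ['waterfall'] (min_width=9, slack=4)
Line 12: ['they', 'morning'] (min_width=12, slack=1)
Line 13: ['fire'] (min_width=4, slack=9)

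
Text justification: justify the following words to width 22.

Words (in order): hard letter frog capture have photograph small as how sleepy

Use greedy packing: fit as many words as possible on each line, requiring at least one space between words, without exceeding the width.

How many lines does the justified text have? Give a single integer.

Answer: 4

Derivation:
Line 1: ['hard', 'letter', 'frog'] (min_width=16, slack=6)
Line 2: ['capture', 'have'] (min_width=12, slack=10)
Line 3: ['photograph', 'small', 'as'] (min_width=19, slack=3)
Line 4: ['how', 'sleepy'] (min_width=10, slack=12)
Total lines: 4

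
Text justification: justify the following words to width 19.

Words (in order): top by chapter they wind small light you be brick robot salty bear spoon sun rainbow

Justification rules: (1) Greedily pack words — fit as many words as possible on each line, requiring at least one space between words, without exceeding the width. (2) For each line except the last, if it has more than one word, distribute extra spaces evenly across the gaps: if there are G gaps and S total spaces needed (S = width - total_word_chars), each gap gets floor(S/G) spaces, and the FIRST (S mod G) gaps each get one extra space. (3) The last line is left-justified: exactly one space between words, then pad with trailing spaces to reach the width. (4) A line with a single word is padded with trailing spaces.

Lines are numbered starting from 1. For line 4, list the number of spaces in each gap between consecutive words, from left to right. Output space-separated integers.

Line 1: ['top', 'by', 'chapter', 'they'] (min_width=19, slack=0)
Line 2: ['wind', 'small', 'light'] (min_width=16, slack=3)
Line 3: ['you', 'be', 'brick', 'robot'] (min_width=18, slack=1)
Line 4: ['salty', 'bear', 'spoon'] (min_width=16, slack=3)
Line 5: ['sun', 'rainbow'] (min_width=11, slack=8)

Answer: 3 2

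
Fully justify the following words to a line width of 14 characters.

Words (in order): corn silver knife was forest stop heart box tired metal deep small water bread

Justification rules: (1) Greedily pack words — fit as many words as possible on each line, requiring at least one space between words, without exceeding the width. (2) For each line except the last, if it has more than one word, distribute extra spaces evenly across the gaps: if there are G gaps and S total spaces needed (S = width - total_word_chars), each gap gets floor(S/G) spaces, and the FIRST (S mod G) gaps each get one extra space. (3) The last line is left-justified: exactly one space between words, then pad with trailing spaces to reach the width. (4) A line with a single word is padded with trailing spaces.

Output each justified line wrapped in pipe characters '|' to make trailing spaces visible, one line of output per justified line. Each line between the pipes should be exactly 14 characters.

Line 1: ['corn', 'silver'] (min_width=11, slack=3)
Line 2: ['knife', 'was'] (min_width=9, slack=5)
Line 3: ['forest', 'stop'] (min_width=11, slack=3)
Line 4: ['heart', 'box'] (min_width=9, slack=5)
Line 5: ['tired', 'metal'] (min_width=11, slack=3)
Line 6: ['deep', 'small'] (min_width=10, slack=4)
Line 7: ['water', 'bread'] (min_width=11, slack=3)

Answer: |corn    silver|
|knife      was|
|forest    stop|
|heart      box|
|tired    metal|
|deep     small|
|water bread   |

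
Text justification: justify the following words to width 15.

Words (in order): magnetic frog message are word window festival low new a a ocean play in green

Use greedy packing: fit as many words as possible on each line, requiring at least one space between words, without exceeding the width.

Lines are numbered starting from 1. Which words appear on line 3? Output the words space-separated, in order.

Line 1: ['magnetic', 'frog'] (min_width=13, slack=2)
Line 2: ['message', 'are'] (min_width=11, slack=4)
Line 3: ['word', 'window'] (min_width=11, slack=4)
Line 4: ['festival', 'low'] (min_width=12, slack=3)
Line 5: ['new', 'a', 'a', 'ocean'] (min_width=13, slack=2)
Line 6: ['play', 'in', 'green'] (min_width=13, slack=2)

Answer: word window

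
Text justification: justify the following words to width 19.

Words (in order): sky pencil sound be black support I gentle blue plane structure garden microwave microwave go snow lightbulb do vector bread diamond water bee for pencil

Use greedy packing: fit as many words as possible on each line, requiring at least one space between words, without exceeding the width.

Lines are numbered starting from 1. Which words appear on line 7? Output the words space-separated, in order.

Line 1: ['sky', 'pencil', 'sound', 'be'] (min_width=19, slack=0)
Line 2: ['black', 'support', 'I'] (min_width=15, slack=4)
Line 3: ['gentle', 'blue', 'plane'] (min_width=17, slack=2)
Line 4: ['structure', 'garden'] (min_width=16, slack=3)
Line 5: ['microwave', 'microwave'] (min_width=19, slack=0)
Line 6: ['go', 'snow', 'lightbulb'] (min_width=17, slack=2)
Line 7: ['do', 'vector', 'bread'] (min_width=15, slack=4)
Line 8: ['diamond', 'water', 'bee'] (min_width=17, slack=2)
Line 9: ['for', 'pencil'] (min_width=10, slack=9)

Answer: do vector bread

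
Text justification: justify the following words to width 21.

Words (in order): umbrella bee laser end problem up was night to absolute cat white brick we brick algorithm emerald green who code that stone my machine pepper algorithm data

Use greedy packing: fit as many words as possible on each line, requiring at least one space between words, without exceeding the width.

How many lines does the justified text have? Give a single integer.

Line 1: ['umbrella', 'bee', 'laser'] (min_width=18, slack=3)
Line 2: ['end', 'problem', 'up', 'was'] (min_width=18, slack=3)
Line 3: ['night', 'to', 'absolute', 'cat'] (min_width=21, slack=0)
Line 4: ['white', 'brick', 'we', 'brick'] (min_width=20, slack=1)
Line 5: ['algorithm', 'emerald'] (min_width=17, slack=4)
Line 6: ['green', 'who', 'code', 'that'] (min_width=19, slack=2)
Line 7: ['stone', 'my', 'machine'] (min_width=16, slack=5)
Line 8: ['pepper', 'algorithm', 'data'] (min_width=21, slack=0)
Total lines: 8

Answer: 8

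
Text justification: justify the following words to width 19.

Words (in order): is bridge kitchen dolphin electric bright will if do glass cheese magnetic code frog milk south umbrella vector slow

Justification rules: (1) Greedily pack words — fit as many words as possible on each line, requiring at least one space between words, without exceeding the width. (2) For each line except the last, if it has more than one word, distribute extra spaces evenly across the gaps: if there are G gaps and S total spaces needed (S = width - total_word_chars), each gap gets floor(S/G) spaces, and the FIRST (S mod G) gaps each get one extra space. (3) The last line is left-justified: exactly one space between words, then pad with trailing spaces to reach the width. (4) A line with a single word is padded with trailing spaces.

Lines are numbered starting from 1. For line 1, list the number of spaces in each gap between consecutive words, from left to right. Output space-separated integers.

Answer: 2 2

Derivation:
Line 1: ['is', 'bridge', 'kitchen'] (min_width=17, slack=2)
Line 2: ['dolphin', 'electric'] (min_width=16, slack=3)
Line 3: ['bright', 'will', 'if', 'do'] (min_width=17, slack=2)
Line 4: ['glass', 'cheese'] (min_width=12, slack=7)
Line 5: ['magnetic', 'code', 'frog'] (min_width=18, slack=1)
Line 6: ['milk', 'south', 'umbrella'] (min_width=19, slack=0)
Line 7: ['vector', 'slow'] (min_width=11, slack=8)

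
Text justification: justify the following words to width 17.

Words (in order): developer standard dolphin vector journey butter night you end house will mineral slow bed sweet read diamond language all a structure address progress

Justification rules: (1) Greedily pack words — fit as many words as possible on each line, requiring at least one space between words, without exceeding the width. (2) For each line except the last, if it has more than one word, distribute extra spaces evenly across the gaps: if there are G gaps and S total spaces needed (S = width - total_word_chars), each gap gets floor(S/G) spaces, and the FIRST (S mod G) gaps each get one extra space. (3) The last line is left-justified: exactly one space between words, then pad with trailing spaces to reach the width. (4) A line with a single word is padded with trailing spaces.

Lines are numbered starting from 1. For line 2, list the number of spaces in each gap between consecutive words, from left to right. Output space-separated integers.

Answer: 2

Derivation:
Line 1: ['developer'] (min_width=9, slack=8)
Line 2: ['standard', 'dolphin'] (min_width=16, slack=1)
Line 3: ['vector', 'journey'] (min_width=14, slack=3)
Line 4: ['butter', 'night', 'you'] (min_width=16, slack=1)
Line 5: ['end', 'house', 'will'] (min_width=14, slack=3)
Line 6: ['mineral', 'slow', 'bed'] (min_width=16, slack=1)
Line 7: ['sweet', 'read'] (min_width=10, slack=7)
Line 8: ['diamond', 'language'] (min_width=16, slack=1)
Line 9: ['all', 'a', 'structure'] (min_width=15, slack=2)
Line 10: ['address', 'progress'] (min_width=16, slack=1)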